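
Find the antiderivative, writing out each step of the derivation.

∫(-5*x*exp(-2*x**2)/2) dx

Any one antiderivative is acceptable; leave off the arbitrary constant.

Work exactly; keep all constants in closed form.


Step 1. Substitute u = x**2, turning ∫(-5*x*exp(-2*x**2)/2) dx into ∫(-5*exp(-2*u)/4) du: now ∫(-5*exp(-2*u)/4) du.
Step 2. Evaluate the standard form: now 5*exp(-2*u)/8.
Step 3. Substitute back u = x**2: now 5*exp(-2*x**2)/8.
Answer: 5*exp(-2*x**2)/8.


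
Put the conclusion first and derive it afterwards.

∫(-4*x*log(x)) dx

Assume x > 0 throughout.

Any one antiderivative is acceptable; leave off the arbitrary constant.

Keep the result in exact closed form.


The answer is -2*x**2*log(x) + x**2.
Step 1. Integrate ∫(-4*x*log(x)) dx by parts with u = log(x), dv = (-4*x) dx, so v = -2*x**2 [assuming x > 0]: now -2*x**2*log(x) + ∫(2*x) dx.
Step 2. Evaluate the standard form: now -2*x**2*log(x) + x**2.
Answer: -2*x**2*log(x) + x**2.


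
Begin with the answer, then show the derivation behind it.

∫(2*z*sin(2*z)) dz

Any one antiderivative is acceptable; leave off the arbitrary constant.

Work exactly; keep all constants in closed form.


The answer is -z*cos(2*z) + sin(2*z)/2.
Step 1. Integrate ∫(2*z*sin(2*z)) dz by parts with u = z, dv = (2*sin(2*z)) dz, so v = -cos(2*z): now -z*cos(2*z) + ∫(cos(2*z)) dz.
Step 2. Evaluate the standard form: now -z*cos(2*z) + sin(2*z)/2.
Answer: -z*cos(2*z) + sin(2*z)/2.


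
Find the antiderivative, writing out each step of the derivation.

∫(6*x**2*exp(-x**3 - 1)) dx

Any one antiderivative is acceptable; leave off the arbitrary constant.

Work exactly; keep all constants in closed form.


Step 1. Substitute u = x**3 + 1, turning ∫(6*x**2*exp(-x**3 - 1)) dx into ∫(2*exp(-u)) du: now ∫(2*exp(-u)) du.
Step 2. Evaluate the standard form: now -2*exp(-u).
Step 3. Substitute back u = x**3 + 1: now -2*exp(-x**3 - 1).
Answer: -2*exp(-x**3 - 1).


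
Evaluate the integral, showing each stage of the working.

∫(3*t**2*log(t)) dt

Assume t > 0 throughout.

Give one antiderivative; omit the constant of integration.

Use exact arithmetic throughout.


Step 1. Integrate ∫(3*t**2*log(t)) dt by parts with u = log(t), dv = (3*t**2) dt, so v = t**3 [assuming t > 0]: now t**3*log(t) + ∫(-t**2) dt.
Step 2. Evaluate the standard form: now t**3*log(t) - t**3/3.
Answer: t**3*log(t) - t**3/3.


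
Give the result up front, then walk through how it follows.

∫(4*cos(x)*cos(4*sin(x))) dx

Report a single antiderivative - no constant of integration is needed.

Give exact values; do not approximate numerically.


The answer is sin(4*sin(x)).
Step 1. Substitute u = sin(x), turning ∫(4*cos(x)*cos(4*sin(x))) dx into ∫(4*cos(4*u)) du: now ∫(4*cos(4*u)) du.
Step 2. Evaluate the standard form: now sin(4*u).
Step 3. Substitute back u = sin(x): now sin(4*sin(x)).
Answer: sin(4*sin(x)).


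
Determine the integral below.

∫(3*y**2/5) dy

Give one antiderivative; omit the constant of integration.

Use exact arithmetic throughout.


Answer: y**3/5.


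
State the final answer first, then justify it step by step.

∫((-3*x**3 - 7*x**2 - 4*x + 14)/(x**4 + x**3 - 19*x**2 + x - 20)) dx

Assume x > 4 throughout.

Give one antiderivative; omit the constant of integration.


The answer is -2*log(x - 4) - log(x + 5) - atan(x).
Step 1. Decompose ∫((-3*x**3 - 7*x**2 - 4*x + 14)/(x**4 + x**3 - 19*x**2 + x - 20)) dx by partial fractions, (-3*x**3 - 7*x**2 - 4*x + 14)/(x**4 + x**3 - 19*x**2 + x - 20) = -1/(x**2 + 1) - 1/(x + 5) - 2/(x - 4): now ∫(-2/(x - 4)) dx + ∫(-1/(x + 5)) dx + ∫(-1/(x**2 + 1)) dx.
Step 2. Evaluate the standard form [assuming x > -5]: now -log(x + 5) + ∫(-2/(x - 4)) dx + ∫(-1/(x**2 + 1)) dx.
Step 3. Evaluate the standard form [assuming x > 4]: now -2*log(x - 4) - log(x + 5) + ∫(-1/(x**2 + 1)) dx.
Step 4. Evaluate the standard form: now -2*log(x - 4) - log(x + 5) - atan(x).
Answer: -2*log(x - 4) - log(x + 5) - atan(x).


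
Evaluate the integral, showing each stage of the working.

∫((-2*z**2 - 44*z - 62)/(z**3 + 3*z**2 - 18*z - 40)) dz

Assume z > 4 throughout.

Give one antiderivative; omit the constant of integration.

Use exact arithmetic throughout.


Step 1. Decompose ∫((-2*z**2 - 44*z - 62)/(z**3 + 3*z**2 - 18*z - 40)) dz by partial fractions, (-2*z**2 - 44*z - 62)/(z**3 + 3*z**2 - 18*z - 40) = 4/(z + 5) - 1/(z + 2) - 5/(z - 4): now ∫(-5/(z - 4)) dz + ∫(-1/(z + 2)) dz + ∫(4/(z + 5)) dz.
Step 2. Evaluate the standard form [assuming z > 4]: now -5*log(z - 4) + ∫(-1/(z + 2)) dz + ∫(4/(z + 5)) dz.
Step 3. Evaluate the standard form [assuming z > -5]: now -5*log(z - 4) + 4*log(z + 5) + ∫(-1/(z + 2)) dz.
Step 4. Evaluate the standard form [assuming z > -2]: now -5*log(z - 4) - log(z + 2) + 4*log(z + 5).
Answer: -5*log(z - 4) - log(z + 2) + 4*log(z + 5).


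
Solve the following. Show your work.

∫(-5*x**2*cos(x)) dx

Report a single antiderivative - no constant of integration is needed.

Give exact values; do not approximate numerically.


Step 1. Integrate ∫(-5*x**2*cos(x)) dx by parts with u = x**2, dv = (-5*cos(x)) dx, so v = -5*sin(x): now -5*x**2*sin(x) + ∫(10*x*sin(x)) dx.
Step 2. Integrate ∫(10*x*sin(x)) dx by parts with u = x, dv = (10*sin(x)) dx, so v = -10*cos(x): now -5*x**2*sin(x) - 10*x*cos(x) + ∫(10*cos(x)) dx.
Step 3. Evaluate the standard form: now -5*x**2*sin(x) - 10*x*cos(x) + 10*sin(x).
Answer: -5*x**2*sin(x) - 10*x*cos(x) + 10*sin(x).


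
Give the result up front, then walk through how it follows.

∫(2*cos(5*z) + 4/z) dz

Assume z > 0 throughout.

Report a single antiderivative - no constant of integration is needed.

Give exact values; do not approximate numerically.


The answer is 4*log(z) + 2*sin(5*z)/5.
Step 1. Rewrite: now ∫(4/z) dz + ∫(2*cos(5*z)) dz.
Step 2. Evaluate the standard form: now 2*sin(5*z)/5 + ∫(4/z) dz.
Step 3. Evaluate the standard form [assuming z > 0]: now 4*log(z) + 2*sin(5*z)/5.
Answer: 4*log(z) + 2*sin(5*z)/5.


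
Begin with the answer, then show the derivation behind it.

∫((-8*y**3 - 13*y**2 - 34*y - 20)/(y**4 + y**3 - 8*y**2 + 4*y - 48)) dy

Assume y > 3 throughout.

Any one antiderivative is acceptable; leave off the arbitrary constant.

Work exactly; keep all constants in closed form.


The answer is -5*log(y - 3) - 3*log(y + 4) - atan(y/2).
Step 1. Decompose ∫((-8*y**3 - 13*y**2 - 34*y - 20)/(y**4 + y**3 - 8*y**2 + 4*y - 48)) dy by partial fractions, (-8*y**3 - 13*y**2 - 34*y - 20)/(y**4 + y**3 - 8*y**2 + 4*y - 48) = -2/(y**2 + 4) - 3/(y + 4) - 5/(y - 3): now ∫(-5/(y - 3)) dy + ∫(-3/(y + 4)) dy + ∫(-2/(y**2 + 4)) dy.
Step 2. Evaluate the standard form [assuming y > -4]: now -3*log(y + 4) + ∫(-5/(y - 3)) dy + ∫(-2/(y**2 + 4)) dy.
Step 3. Evaluate the standard form [assuming y > 3]: now -5*log(y - 3) - 3*log(y + 4) + ∫(-2/(y**2 + 4)) dy.
Step 4. Evaluate the standard form: now -5*log(y - 3) - 3*log(y + 4) - atan(y/2).
Answer: -5*log(y - 3) - 3*log(y + 4) - atan(y/2).


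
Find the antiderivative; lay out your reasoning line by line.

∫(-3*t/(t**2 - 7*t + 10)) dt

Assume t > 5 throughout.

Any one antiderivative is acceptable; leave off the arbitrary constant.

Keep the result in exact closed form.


Step 1. Decompose ∫(-3*t/(t**2 - 7*t + 10)) dt by partial fractions, -3*t/(t**2 - 7*t + 10) = 2/(t - 2) - 5/(t - 5): now ∫(-5/(t - 5)) dt + ∫(2/(t - 2)) dt.
Step 2. Evaluate the standard form [assuming t > 2]: now 2*log(t - 2) + ∫(-5/(t - 5)) dt.
Step 3. Evaluate the standard form [assuming t > 5]: now -5*log(t - 5) + 2*log(t - 2).
Answer: -5*log(t - 5) + 2*log(t - 2).


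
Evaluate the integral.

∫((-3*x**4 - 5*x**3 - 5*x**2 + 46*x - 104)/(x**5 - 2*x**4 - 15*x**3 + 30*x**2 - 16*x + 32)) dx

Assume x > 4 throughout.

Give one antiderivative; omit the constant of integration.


Answer: -4*log(x - 4) + 2*log(x - 2) - log(x + 4) - 3*atan(x).


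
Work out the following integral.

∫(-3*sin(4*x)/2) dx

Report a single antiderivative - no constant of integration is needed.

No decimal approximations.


Answer: 3*cos(4*x)/8.


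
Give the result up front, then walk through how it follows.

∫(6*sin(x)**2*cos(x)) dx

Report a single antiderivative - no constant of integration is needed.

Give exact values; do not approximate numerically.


The answer is 2*sin(x)**3.
Step 1. Substitute u = sin(x), turning ∫(6*sin(x)**2*cos(x)) dx into ∫(6*u**2) du: now ∫(6*u**2) du.
Step 2. Evaluate the standard form: now 2*u**3.
Step 3. Substitute back u = sin(x): now 2*sin(x)**3.
Answer: 2*sin(x)**3.


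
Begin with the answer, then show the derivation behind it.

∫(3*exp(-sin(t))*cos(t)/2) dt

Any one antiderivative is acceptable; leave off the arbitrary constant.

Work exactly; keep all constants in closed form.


The answer is -3*exp(-sin(t))/2.
Step 1. Substitute u = sin(t), turning ∫(3*exp(-sin(t))*cos(t)/2) dt into ∫(3*exp(-u)/2) du: now ∫(3*exp(-u)/2) du.
Step 2. Evaluate the standard form: now -3*exp(-u)/2.
Step 3. Substitute back u = sin(t): now -3*exp(-sin(t))/2.
Answer: -3*exp(-sin(t))/2.


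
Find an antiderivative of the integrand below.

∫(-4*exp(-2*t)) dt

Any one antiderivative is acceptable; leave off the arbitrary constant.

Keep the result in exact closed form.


Answer: 2*exp(-2*t).


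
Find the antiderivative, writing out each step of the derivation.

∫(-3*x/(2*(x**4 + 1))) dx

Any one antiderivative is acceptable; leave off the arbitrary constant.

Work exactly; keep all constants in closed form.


Step 1. Substitute u = x**2, turning ∫(-3*x/(2*(x**4 + 1))) dx into ∫(-3/(4*(u**2 + 1))) du: now ∫(-3/(4*(u**2 + 1))) du.
Step 2. Evaluate the standard form: now -3*atan(u)/4.
Step 3. Substitute back u = x**2: now -3*atan(x**2)/4.
Answer: -3*atan(x**2)/4.


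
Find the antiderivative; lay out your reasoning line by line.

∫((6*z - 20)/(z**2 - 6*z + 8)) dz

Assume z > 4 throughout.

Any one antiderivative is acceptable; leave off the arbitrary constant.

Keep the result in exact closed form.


Step 1. Decompose ∫((6*z - 20)/(z**2 - 6*z + 8)) dz by partial fractions, (6*z - 20)/(z**2 - 6*z + 8) = 4/(z - 2) + 2/(z - 4): now ∫(2/(z - 4)) dz + ∫(4/(z - 2)) dz.
Step 2. Evaluate the standard form [assuming z > 4]: now 2*log(z - 4) + ∫(4/(z - 2)) dz.
Step 3. Evaluate the standard form [assuming z > 2]: now 2*log(z - 4) + 4*log(z - 2).
Answer: 2*log(z - 4) + 4*log(z - 2).


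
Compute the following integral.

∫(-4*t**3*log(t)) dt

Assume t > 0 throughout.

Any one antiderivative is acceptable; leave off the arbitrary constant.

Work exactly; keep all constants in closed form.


Answer: -t**4*log(t) + t**4/4.


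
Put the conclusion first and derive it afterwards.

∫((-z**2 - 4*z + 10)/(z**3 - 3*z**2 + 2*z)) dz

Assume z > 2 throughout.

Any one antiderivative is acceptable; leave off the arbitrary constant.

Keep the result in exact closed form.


The answer is 5*log(z) - log(z - 2) - 5*log(z - 1).
Step 1. Decompose ∫((-z**2 - 4*z + 10)/(z**3 - 3*z**2 + 2*z)) dz by partial fractions, (-z**2 - 4*z + 10)/(z**3 - 3*z**2 + 2*z) = -5/(z - 1) - 1/(z - 2) + 5/z: now ∫(5/z) dz + ∫(-1/(z - 2)) dz + ∫(-5/(z - 1)) dz.
Step 2. Evaluate the standard form [assuming z > 1]: now -5*log(z - 1) + ∫(5/z) dz + ∫(-1/(z - 2)) dz.
Step 3. Evaluate the standard form [assuming z > 2]: now -log(z - 2) - 5*log(z - 1) + ∫(5/z) dz.
Step 4. Evaluate the standard form [assuming z > 0]: now 5*log(z) - log(z - 2) - 5*log(z - 1).
Answer: 5*log(z) - log(z - 2) - 5*log(z - 1).


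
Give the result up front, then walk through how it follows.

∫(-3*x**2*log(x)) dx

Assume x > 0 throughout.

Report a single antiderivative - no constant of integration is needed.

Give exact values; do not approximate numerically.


The answer is -x**3*log(x) + x**3/3.
Step 1. Integrate ∫(-3*x**2*log(x)) dx by parts with u = log(x), dv = (-3*x**2) dx, so v = -x**3 [assuming x > 0]: now -x**3*log(x) + ∫(x**2) dx.
Step 2. Evaluate the standard form: now -x**3*log(x) + x**3/3.
Answer: -x**3*log(x) + x**3/3.


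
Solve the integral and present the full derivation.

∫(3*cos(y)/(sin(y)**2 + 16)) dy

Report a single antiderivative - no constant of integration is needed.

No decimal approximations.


Step 1. Substitute u = sin(y), turning ∫(3*cos(y)/(sin(y)**2 + 16)) dy into ∫(3/(u**2 + 16)) du: now ∫(3/(u**2 + 16)) du.
Step 2. Evaluate the standard form: now 3*atan(u/4)/4.
Step 3. Substitute back u = sin(y): now 3*atan(sin(y)/4)/4.
Answer: 3*atan(sin(y)/4)/4.


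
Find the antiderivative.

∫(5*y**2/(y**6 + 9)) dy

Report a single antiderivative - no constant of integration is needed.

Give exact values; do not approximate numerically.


Answer: 5*atan(y**3/3)/9.


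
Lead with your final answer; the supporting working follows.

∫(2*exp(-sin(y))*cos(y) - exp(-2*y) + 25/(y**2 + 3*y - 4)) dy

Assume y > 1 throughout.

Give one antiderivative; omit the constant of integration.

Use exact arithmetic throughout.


The answer is 5*log(y - 1) - 5*log(y + 4) - 2*exp(-sin(y)) + exp(-2*y)/2.
Step 1. Rewrite: now ∫(2*exp(-sin(y))*cos(y)) dy + ∫(25/(y**2 + 3*y - 4)) dy + ∫(-exp(-2*y)) dy.
Step 2. Evaluate the standard form: now ∫(2*exp(-sin(y))*cos(y)) dy + ∫(25/(y**2 + 3*y - 4)) dy + exp(-2*y)/2.
Step 3. Decompose ∫(25/(y**2 + 3*y - 4)) dy by partial fractions, 25/(y**2 + 3*y - 4) = -5/(y + 4) + 5/(y - 1): now ∫(2*exp(-sin(y))*cos(y)) dy + ∫(5/(y - 1)) dy + ∫(-5/(y + 4)) dy + exp(-2*y)/2.
Step 4. Evaluate the standard form [assuming y > 1]: now 5*log(y - 1) + ∫(2*exp(-sin(y))*cos(y)) dy + ∫(-5/(y + 4)) dy + exp(-2*y)/2.
Step 5. Evaluate the standard form [assuming y > -4]: now 5*log(y - 1) - 5*log(y + 4) + ∫(2*exp(-sin(y))*cos(y)) dy + exp(-2*y)/2.
Step 6. Substitute u = sin(y), turning ∫(2*exp(-sin(y))*cos(y)) dy into ∫(2*exp(-u)) du: now 5*log(y - 1) - 5*log(y + 4) + ∫(2*exp(-u)) du + exp(-2*y)/2.
Step 7. Evaluate the standard form: now 5*log(y - 1) - 5*log(y + 4) + exp(-2*y)/2 - 2*exp(-u).
Step 8. Substitute back u = sin(y): now 5*log(y - 1) - 5*log(y + 4) - 2*exp(-sin(y)) + exp(-2*y)/2.
Answer: 5*log(y - 1) - 5*log(y + 4) - 2*exp(-sin(y)) + exp(-2*y)/2.


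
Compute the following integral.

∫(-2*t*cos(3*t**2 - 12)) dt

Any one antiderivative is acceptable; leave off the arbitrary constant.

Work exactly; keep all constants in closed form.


Answer: -sin(3*t**2 - 12)/3.


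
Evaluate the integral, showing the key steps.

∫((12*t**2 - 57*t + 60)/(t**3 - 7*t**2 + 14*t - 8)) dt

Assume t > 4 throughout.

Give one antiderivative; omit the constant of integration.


Step 1. Decompose ∫((12*t**2 - 57*t + 60)/(t**3 - 7*t**2 + 14*t - 8)) dt by partial fractions, (12*t**2 - 57*t + 60)/(t**3 - 7*t**2 + 14*t - 8) = 5/(t - 1) + 3/(t - 2) + 4/(t - 4): now ∫(4/(t - 4)) dt + ∫(3/(t - 2)) dt + ∫(5/(t - 1)) dt.
Step 2. Evaluate the standard form [assuming t > 2]: now 3*log(t - 2) + ∫(4/(t - 4)) dt + ∫(5/(t - 1)) dt.
Step 3. Evaluate the standard form [assuming t > 4]: now 4*log(t - 4) + 3*log(t - 2) + ∫(5/(t - 1)) dt.
Step 4. Evaluate the standard form [assuming t > 1]: now 4*log(t - 4) + 3*log(t - 2) + 5*log(t - 1).
Answer: 4*log(t - 4) + 3*log(t - 2) + 5*log(t - 1).


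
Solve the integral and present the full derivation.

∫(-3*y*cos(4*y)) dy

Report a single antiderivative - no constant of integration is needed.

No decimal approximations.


Step 1. Integrate ∫(-3*y*cos(4*y)) dy by parts with u = y, dv = (-3*cos(4*y)) dy, so v = -3*sin(4*y)/4: now -3*y*sin(4*y)/4 + ∫(3*sin(4*y)/4) dy.
Step 2. Evaluate the standard form: now -3*y*sin(4*y)/4 - 3*cos(4*y)/16.
Answer: -3*y*sin(4*y)/4 - 3*cos(4*y)/16.


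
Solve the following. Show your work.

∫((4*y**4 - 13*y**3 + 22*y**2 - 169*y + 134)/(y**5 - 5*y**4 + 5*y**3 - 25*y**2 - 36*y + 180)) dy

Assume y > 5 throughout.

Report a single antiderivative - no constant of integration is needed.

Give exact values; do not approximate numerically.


Step 1. Decompose ∫((4*y**4 - 13*y**3 + 22*y**2 - 169*y + 134)/(y**5 - 5*y**4 + 5*y**3 - 25*y**2 - 36*y + 180)) dy by partial fractions, (4*y**4 - 13*y**3 + 22*y**2 - 169*y + 134)/(y**5 - 5*y**4 + 5*y**3 - 25*y**2 - 36*y + 180) = 4/(y**2 + 9) + 2/(y + 2) + 1/(y - 2) + 1/(y - 5): now ∫(1/(y - 5)) dy + ∫(1/(y - 2)) dy + ∫(2/(y + 2)) dy + ∫(4/(y**2 + 9)) dy.
Step 2. Evaluate the standard form [assuming y > -2]: now 2*log(y + 2) + ∫(1/(y - 5)) dy + ∫(1/(y - 2)) dy + ∫(4/(y**2 + 9)) dy.
Step 3. Evaluate the standard form [assuming y > 2]: now log(y - 2) + 2*log(y + 2) + ∫(1/(y - 5)) dy + ∫(4/(y**2 + 9)) dy.
Step 4. Evaluate the standard form [assuming y > 5]: now log(y - 5) + log(y - 2) + 2*log(y + 2) + ∫(4/(y**2 + 9)) dy.
Step 5. Evaluate the standard form: now log(y - 5) + log(y - 2) + 2*log(y + 2) + 4*atan(y/3)/3.
Answer: log(y - 5) + log(y - 2) + 2*log(y + 2) + 4*atan(y/3)/3.


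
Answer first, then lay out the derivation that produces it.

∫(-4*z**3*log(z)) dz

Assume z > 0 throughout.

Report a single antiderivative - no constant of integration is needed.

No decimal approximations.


The answer is -z**4*log(z) + z**4/4.
Step 1. Integrate ∫(-4*z**3*log(z)) dz by parts with u = log(z), dv = (-4*z**3) dz, so v = -z**4 [assuming z > 0]: now -z**4*log(z) + ∫(z**3) dz.
Step 2. Evaluate the standard form: now -z**4*log(z) + z**4/4.
Answer: -z**4*log(z) + z**4/4.


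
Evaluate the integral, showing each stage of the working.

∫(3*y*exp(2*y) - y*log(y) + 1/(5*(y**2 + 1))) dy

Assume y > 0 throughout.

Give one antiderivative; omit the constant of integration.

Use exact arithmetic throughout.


Step 1. Rewrite: now ∫(3*y*exp(2*y)) dy + ∫(-y*log(y)) dy + ∫(1/(5*(y**2 + 1))) dy.
Step 2. Integrate ∫(-y*log(y)) dy by parts with u = log(y), dv = (-y) dy, so v = -y**2/2 [assuming y > 0]: now -y**2*log(y)/2 + ∫(y/2) dy + ∫(3*y*exp(2*y)) dy + ∫(1/(5*(y**2 + 1))) dy.
Step 3. Evaluate the standard form: now -y**2*log(y)/2 + y**2/4 + ∫(3*y*exp(2*y)) dy + ∫(1/(5*(y**2 + 1))) dy.
Step 4. Integrate ∫(3*y*exp(2*y)) dy by parts with u = y, dv = (3*exp(2*y)) dy, so v = 3*exp(2*y)/2: now -y**2*log(y)/2 + y**2/4 + 3*y*exp(2*y)/2 + ∫(1/(5*(y**2 + 1))) dy + ∫(-3*exp(2*y)/2) dy.
Step 5. Evaluate the standard form: now -y**2*log(y)/2 + y**2/4 + 3*y*exp(2*y)/2 - 3*exp(2*y)/4 + ∫(1/(5*(y**2 + 1))) dy.
Step 6. Evaluate the standard form: now -y**2*log(y)/2 + y**2/4 + 3*y*exp(2*y)/2 - 3*exp(2*y)/4 + atan(y)/5.
Answer: -y**2*log(y)/2 + y**2/4 + 3*y*exp(2*y)/2 - 3*exp(2*y)/4 + atan(y)/5.


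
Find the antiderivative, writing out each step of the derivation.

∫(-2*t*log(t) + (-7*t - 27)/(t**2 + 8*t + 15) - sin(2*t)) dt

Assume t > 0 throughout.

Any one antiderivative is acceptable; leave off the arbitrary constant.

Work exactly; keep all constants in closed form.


Step 1. Rewrite: now ∫(-2*t*log(t)) dt + ∫((-7*t - 27)/(t**2 + 8*t + 15)) dt + ∫(-sin(2*t)) dt.
Step 2. Evaluate the standard form: now cos(2*t)/2 + ∫(-2*t*log(t)) dt + ∫((-7*t - 27)/(t**2 + 8*t + 15)) dt.
Step 3. Decompose ∫((-7*t - 27)/(t**2 + 8*t + 15)) dt by partial fractions, (-7*t - 27)/(t**2 + 8*t + 15) = -4/(t + 5) - 3/(t + 3): now cos(2*t)/2 + ∫(-2*t*log(t)) dt + ∫(-3/(t + 3)) dt + ∫(-4/(t + 5)) dt.
Step 4. Evaluate the standard form [assuming t > -3]: now -3*log(t + 3) + cos(2*t)/2 + ∫(-2*t*log(t)) dt + ∫(-4/(t + 5)) dt.
Step 5. Evaluate the standard form [assuming t > -5]: now -3*log(t + 3) - 4*log(t + 5) + cos(2*t)/2 + ∫(-2*t*log(t)) dt.
Step 6. Integrate ∫(-2*t*log(t)) dt by parts with u = log(t), dv = (-2*t) dt, so v = -t**2 [assuming t > 0]: now -t**2*log(t) - 3*log(t + 3) - 4*log(t + 5) + cos(2*t)/2 + ∫(t) dt.
Step 7. Evaluate the standard form: now -t**2*log(t) + t**2/2 - 3*log(t + 3) - 4*log(t + 5) + cos(2*t)/2.
Answer: -t**2*log(t) + t**2/2 - 3*log(t + 3) - 4*log(t + 5) + cos(2*t)/2.


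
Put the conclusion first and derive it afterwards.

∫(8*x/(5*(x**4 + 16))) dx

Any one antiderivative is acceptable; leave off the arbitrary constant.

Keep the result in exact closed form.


The answer is atan(x**2/4)/5.
Step 1. Substitute u = x**2, turning ∫(8*x/(5*(x**4 + 16))) dx into ∫(4/(5*(u**2 + 16))) du: now ∫(4/(5*(u**2 + 16))) du.
Step 2. Evaluate the standard form: now atan(u/4)/5.
Step 3. Substitute back u = x**2: now atan(x**2/4)/5.
Answer: atan(x**2/4)/5.


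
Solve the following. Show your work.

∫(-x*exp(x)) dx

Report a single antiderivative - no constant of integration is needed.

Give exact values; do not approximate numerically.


Step 1. Integrate ∫(-x*exp(x)) dx by parts with u = x, dv = (-exp(x)) dx, so v = -exp(x): now -x*exp(x) + ∫(exp(x)) dx.
Step 2. Evaluate the standard form: now -x*exp(x) + exp(x).
Answer: -x*exp(x) + exp(x).


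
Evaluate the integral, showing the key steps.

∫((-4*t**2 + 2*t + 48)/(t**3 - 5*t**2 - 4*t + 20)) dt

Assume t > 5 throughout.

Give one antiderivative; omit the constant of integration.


Step 1. Decompose ∫((-4*t**2 + 2*t + 48)/(t**3 - 5*t**2 - 4*t + 20)) dt by partial fractions, (-4*t**2 + 2*t + 48)/(t**3 - 5*t**2 - 4*t + 20) = 1/(t + 2) - 3/(t - 2) - 2/(t - 5): now ∫(-2/(t - 5)) dt + ∫(-3/(t - 2)) dt + ∫(1/(t + 2)) dt.
Step 2. Evaluate the standard form [assuming t > 5]: now -2*log(t - 5) + ∫(-3/(t - 2)) dt + ∫(1/(t + 2)) dt.
Step 3. Evaluate the standard form [assuming t > 2]: now -2*log(t - 5) - 3*log(t - 2) + ∫(1/(t + 2)) dt.
Step 4. Evaluate the standard form [assuming t > -2]: now -2*log(t - 5) - 3*log(t - 2) + log(t + 2).
Answer: -2*log(t - 5) - 3*log(t - 2) + log(t + 2).


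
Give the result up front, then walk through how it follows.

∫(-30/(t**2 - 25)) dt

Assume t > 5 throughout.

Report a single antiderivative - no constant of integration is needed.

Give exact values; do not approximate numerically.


The answer is -3*log(t - 5) + 3*log(t + 5).
Step 1. Decompose ∫(-30/(t**2 - 25)) dt by partial fractions, -30/(t**2 - 25) = 3/(t + 5) - 3/(t - 5): now ∫(-3/(t - 5)) dt + ∫(3/(t + 5)) dt.
Step 2. Evaluate the standard form [assuming t > 5]: now -3*log(t - 5) + ∫(3/(t + 5)) dt.
Step 3. Evaluate the standard form [assuming t > -5]: now -3*log(t - 5) + 3*log(t + 5).
Answer: -3*log(t - 5) + 3*log(t + 5).


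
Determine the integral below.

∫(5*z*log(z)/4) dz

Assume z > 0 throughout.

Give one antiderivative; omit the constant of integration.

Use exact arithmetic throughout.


Answer: 5*z**2*log(z)/8 - 5*z**2/16.


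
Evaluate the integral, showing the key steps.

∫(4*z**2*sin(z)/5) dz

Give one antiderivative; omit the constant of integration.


Step 1. Integrate ∫(4*z**2*sin(z)/5) dz by parts with u = z**2, dv = (4*sin(z)/5) dz, so v = -4*cos(z)/5: now -4*z**2*cos(z)/5 + ∫(8*z*cos(z)/5) dz.
Step 2. Integrate ∫(8*z*cos(z)/5) dz by parts with u = z, dv = (8*cos(z)/5) dz, so v = 8*sin(z)/5: now -4*z**2*cos(z)/5 + 8*z*sin(z)/5 + ∫(-8*sin(z)/5) dz.
Step 3. Evaluate the standard form: now -4*z**2*cos(z)/5 + 8*z*sin(z)/5 + 8*cos(z)/5.
Answer: -4*z**2*cos(z)/5 + 8*z*sin(z)/5 + 8*cos(z)/5.


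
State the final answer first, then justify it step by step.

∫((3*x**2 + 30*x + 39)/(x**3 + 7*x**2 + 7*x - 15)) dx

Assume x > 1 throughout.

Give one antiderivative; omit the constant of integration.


The answer is 3*log(x - 1) + 3*log(x + 3) - 3*log(x + 5).
Step 1. Decompose ∫((3*x**2 + 30*x + 39)/(x**3 + 7*x**2 + 7*x - 15)) dx by partial fractions, (3*x**2 + 30*x + 39)/(x**3 + 7*x**2 + 7*x - 15) = -3/(x + 5) + 3/(x + 3) + 3/(x - 1): now ∫(3/(x - 1)) dx + ∫(3/(x + 3)) dx + ∫(-3/(x + 5)) dx.
Step 2. Evaluate the standard form [assuming x > -3]: now 3*log(x + 3) + ∫(3/(x - 1)) dx + ∫(-3/(x + 5)) dx.
Step 3. Evaluate the standard form [assuming x > 1]: now 3*log(x - 1) + 3*log(x + 3) + ∫(-3/(x + 5)) dx.
Step 4. Evaluate the standard form [assuming x > -5]: now 3*log(x - 1) + 3*log(x + 3) - 3*log(x + 5).
Answer: 3*log(x - 1) + 3*log(x + 3) - 3*log(x + 5).


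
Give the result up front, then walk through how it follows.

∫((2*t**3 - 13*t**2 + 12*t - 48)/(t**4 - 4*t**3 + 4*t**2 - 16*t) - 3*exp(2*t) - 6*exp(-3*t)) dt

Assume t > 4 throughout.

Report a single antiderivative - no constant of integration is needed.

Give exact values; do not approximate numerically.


The answer is -3*exp(2*t)/2 + 3*log(t) - log(t - 4) - atan(t/2)/2 + 2*exp(-3*t).
Step 1. Rewrite: now ∫((2*t**3 - 13*t**2 + 12*t - 48)/(t**4 - 4*t**3 + 4*t**2 - 16*t)) dt + ∫(-6*exp(-3*t)) dt + ∫(-3*exp(2*t)) dt.
Step 2. Decompose ∫((2*t**3 - 13*t**2 + 12*t - 48)/(t**4 - 4*t**3 + 4*t**2 - 16*t)) dt by partial fractions, (2*t**3 - 13*t**2 + 12*t - 48)/(t**4 - 4*t**3 + 4*t**2 - 16*t) = -1/(t**2 + 4) - 1/(t - 4) + 3/t: now ∫(3/t) dt + ∫(-1/(t - 4)) dt + ∫(-1/(t**2 + 4)) dt + ∫(-6*exp(-3*t)) dt + ∫(-3*exp(2*t)) dt.
Step 3. Evaluate the standard form [assuming t > 0]: now 3*log(t) + ∫(-1/(t - 4)) dt + ∫(-1/(t**2 + 4)) dt + ∫(-6*exp(-3*t)) dt + ∫(-3*exp(2*t)) dt.
Step 4. Evaluate the standard form [assuming t > 4]: now 3*log(t) - log(t - 4) + ∫(-1/(t**2 + 4)) dt + ∫(-6*exp(-3*t)) dt + ∫(-3*exp(2*t)) dt.
Step 5. Evaluate the standard form: now 3*log(t) - log(t - 4) - atan(t/2)/2 + ∫(-6*exp(-3*t)) dt + ∫(-3*exp(2*t)) dt.
Step 6. Evaluate the standard form: now 3*log(t) - log(t - 4) - atan(t/2)/2 + ∫(-3*exp(2*t)) dt + 2*exp(-3*t).
Step 7. Evaluate the standard form: now -3*exp(2*t)/2 + 3*log(t) - log(t - 4) - atan(t/2)/2 + 2*exp(-3*t).
Answer: -3*exp(2*t)/2 + 3*log(t) - log(t - 4) - atan(t/2)/2 + 2*exp(-3*t).


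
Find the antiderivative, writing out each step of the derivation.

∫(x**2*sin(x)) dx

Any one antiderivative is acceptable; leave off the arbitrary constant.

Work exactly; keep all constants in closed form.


Step 1. Integrate ∫(x**2*sin(x)) dx by parts with u = x**2, dv = (sin(x)) dx, so v = -cos(x): now -x**2*cos(x) + ∫(2*x*cos(x)) dx.
Step 2. Integrate ∫(2*x*cos(x)) dx by parts with u = x, dv = (2*cos(x)) dx, so v = 2*sin(x): now -x**2*cos(x) + 2*x*sin(x) + ∫(-2*sin(x)) dx.
Step 3. Evaluate the standard form: now -x**2*cos(x) + 2*x*sin(x) + 2*cos(x).
Answer: -x**2*cos(x) + 2*x*sin(x) + 2*cos(x).


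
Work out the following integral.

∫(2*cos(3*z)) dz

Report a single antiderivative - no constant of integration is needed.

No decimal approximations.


Answer: 2*sin(3*z)/3.


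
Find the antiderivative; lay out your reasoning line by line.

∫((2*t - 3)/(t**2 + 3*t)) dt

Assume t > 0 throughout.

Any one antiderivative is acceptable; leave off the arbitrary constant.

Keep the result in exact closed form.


Step 1. Decompose ∫((2*t - 3)/(t**2 + 3*t)) dt by partial fractions, (2*t - 3)/(t**2 + 3*t) = 3/(t + 3) - 1/t: now ∫(-1/t) dt + ∫(3/(t + 3)) dt.
Step 2. Evaluate the standard form [assuming t > 0]: now -log(t) + ∫(3/(t + 3)) dt.
Step 3. Evaluate the standard form [assuming t > -3]: now -log(t) + 3*log(t + 3).
Answer: -log(t) + 3*log(t + 3).


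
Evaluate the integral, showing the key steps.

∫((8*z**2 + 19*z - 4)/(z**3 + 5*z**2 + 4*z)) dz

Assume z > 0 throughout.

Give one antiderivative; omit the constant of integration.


Step 1. Decompose ∫((8*z**2 + 19*z - 4)/(z**3 + 5*z**2 + 4*z)) dz by partial fractions, (8*z**2 + 19*z - 4)/(z**3 + 5*z**2 + 4*z) = 4/(z + 4) + 5/(z + 1) - 1/z: now ∫(-1/z) dz + ∫(5/(z + 1)) dz + ∫(4/(z + 4)) dz.
Step 2. Evaluate the standard form [assuming z > 0]: now -log(z) + ∫(5/(z + 1)) dz + ∫(4/(z + 4)) dz.
Step 3. Evaluate the standard form [assuming z > -1]: now -log(z) + 5*log(z + 1) + ∫(4/(z + 4)) dz.
Step 4. Evaluate the standard form [assuming z > -4]: now -log(z) + 5*log(z + 1) + 4*log(z + 4).
Answer: -log(z) + 5*log(z + 1) + 4*log(z + 4).


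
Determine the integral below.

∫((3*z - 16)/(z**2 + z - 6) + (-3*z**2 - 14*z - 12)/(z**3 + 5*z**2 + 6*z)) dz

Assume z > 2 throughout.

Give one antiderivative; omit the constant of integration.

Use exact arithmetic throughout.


Answer: -2*log(z) - 2*log(z - 2) - 2*log(z + 2) + 6*log(z + 3).


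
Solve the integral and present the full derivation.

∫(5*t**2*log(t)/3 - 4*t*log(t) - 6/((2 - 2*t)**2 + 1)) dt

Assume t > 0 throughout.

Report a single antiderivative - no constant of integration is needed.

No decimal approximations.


Step 1. Rewrite: now ∫(-4*t*log(t)) dt + ∫(5*t**2*log(t)/3) dt + ∫(-6/((2 - 2*t)**2 + 1)) dt.
Step 2. Integrate ∫(-4*t*log(t)) dt by parts with u = log(t), dv = (-4*t) dt, so v = -2*t**2 [assuming t > 0]: now -2*t**2*log(t) + ∫(2*t) dt + ∫(5*t**2*log(t)/3) dt + ∫(-6/((2 - 2*t)**2 + 1)) dt.
Step 3. Evaluate the standard form: now -2*t**2*log(t) + t**2 + ∫(5*t**2*log(t)/3) dt + ∫(-6/((2 - 2*t)**2 + 1)) dt.
Step 4. Substitute u = 2 - 2*t, turning ∫(-6/((2 - 2*t)**2 + 1)) dt into ∫(3/(u**2 + 1)) du: now -2*t**2*log(t) + t**2 + ∫(5*t**2*log(t)/3) dt + ∫(3/(u**2 + 1)) du.
Step 5. Evaluate the standard form: now -2*t**2*log(t) + t**2 + 3*atan(u) + ∫(5*t**2*log(t)/3) dt.
Step 6. Substitute back u = 2 - 2*t: now -2*t**2*log(t) + t**2 - 3*atan(2*t - 2) + ∫(5*t**2*log(t)/3) dt.
Step 7. Integrate ∫(5*t**2*log(t)/3) dt by parts with u = log(t), dv = (5*t**2/3) dt, so v = 5*t**3/9 [assuming t > 0]: now 5*t**3*log(t)/9 - 2*t**2*log(t) + t**2 - 3*atan(2*t - 2) + ∫(-5*t**2/9) dt.
Step 8. Evaluate the standard form: now 5*t**3*log(t)/9 - 5*t**3/27 - 2*t**2*log(t) + t**2 - 3*atan(2*t - 2).
Answer: 5*t**3*log(t)/9 - 5*t**3/27 - 2*t**2*log(t) + t**2 - 3*atan(2*t - 2).


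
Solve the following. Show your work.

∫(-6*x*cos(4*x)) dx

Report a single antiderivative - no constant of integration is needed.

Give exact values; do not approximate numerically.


Step 1. Integrate ∫(-6*x*cos(4*x)) dx by parts with u = x, dv = (-6*cos(4*x)) dx, so v = -3*sin(4*x)/2: now -3*x*sin(4*x)/2 + ∫(3*sin(4*x)/2) dx.
Step 2. Evaluate the standard form: now -3*x*sin(4*x)/2 - 3*cos(4*x)/8.
Answer: -3*x*sin(4*x)/2 - 3*cos(4*x)/8.


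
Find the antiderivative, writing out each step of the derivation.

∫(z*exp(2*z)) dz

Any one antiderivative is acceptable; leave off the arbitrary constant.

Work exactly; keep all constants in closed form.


Step 1. Integrate ∫(z*exp(2*z)) dz by parts with u = z, dv = (exp(2*z)) dz, so v = exp(2*z)/2: now z*exp(2*z)/2 + ∫(-exp(2*z)/2) dz.
Step 2. Evaluate the standard form: now z*exp(2*z)/2 - exp(2*z)/4.
Answer: z*exp(2*z)/2 - exp(2*z)/4.


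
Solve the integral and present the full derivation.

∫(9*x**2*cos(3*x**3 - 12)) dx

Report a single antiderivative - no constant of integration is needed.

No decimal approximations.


Step 1. Substitute u = x**3 - 4, turning ∫(9*x**2*cos(3*x**3 - 12)) dx into ∫(3*cos(3*u)) du: now ∫(3*cos(3*u)) du.
Step 2. Evaluate the standard form: now sin(3*u).
Step 3. Substitute back u = x**3 - 4: now sin(3*x**3 - 12).
Answer: sin(3*x**3 - 12).


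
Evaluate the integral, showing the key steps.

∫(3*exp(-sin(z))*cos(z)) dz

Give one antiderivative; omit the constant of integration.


Step 1. Substitute u = sin(z), turning ∫(3*exp(-sin(z))*cos(z)) dz into ∫(3*exp(-u)) du: now ∫(3*exp(-u)) du.
Step 2. Evaluate the standard form: now -3*exp(-u).
Step 3. Substitute back u = sin(z): now -3*exp(-sin(z)).
Answer: -3*exp(-sin(z)).


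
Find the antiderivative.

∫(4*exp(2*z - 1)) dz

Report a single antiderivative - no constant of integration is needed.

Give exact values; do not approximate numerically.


Answer: 2*exp(2*z - 1).


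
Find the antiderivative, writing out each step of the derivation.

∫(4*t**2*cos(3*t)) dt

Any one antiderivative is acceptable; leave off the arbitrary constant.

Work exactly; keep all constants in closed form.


Step 1. Integrate ∫(4*t**2*cos(3*t)) dt by parts with u = t**2, dv = (4*cos(3*t)) dt, so v = 4*sin(3*t)/3: now 4*t**2*sin(3*t)/3 + ∫(-8*t*sin(3*t)/3) dt.
Step 2. Integrate ∫(-8*t*sin(3*t)/3) dt by parts with u = t, dv = (-8*sin(3*t)/3) dt, so v = 8*cos(3*t)/9: now 4*t**2*sin(3*t)/3 + 8*t*cos(3*t)/9 + ∫(-8*cos(3*t)/9) dt.
Step 3. Evaluate the standard form: now 4*t**2*sin(3*t)/3 + 8*t*cos(3*t)/9 - 8*sin(3*t)/27.
Answer: 4*t**2*sin(3*t)/3 + 8*t*cos(3*t)/9 - 8*sin(3*t)/27.


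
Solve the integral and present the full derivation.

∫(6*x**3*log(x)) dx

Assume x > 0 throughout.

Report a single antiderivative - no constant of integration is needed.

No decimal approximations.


Step 1. Integrate ∫(6*x**3*log(x)) dx by parts with u = log(x), dv = (6*x**3) dx, so v = 3*x**4/2 [assuming x > 0]: now 3*x**4*log(x)/2 + ∫(-3*x**3/2) dx.
Step 2. Evaluate the standard form: now 3*x**4*log(x)/2 - 3*x**4/8.
Answer: 3*x**4*log(x)/2 - 3*x**4/8.


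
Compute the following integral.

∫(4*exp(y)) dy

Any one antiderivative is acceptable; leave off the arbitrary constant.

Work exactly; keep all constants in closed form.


Answer: 4*exp(y).


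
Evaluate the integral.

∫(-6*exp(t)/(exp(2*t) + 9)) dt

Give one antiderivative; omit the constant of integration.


Answer: -2*atan(exp(t)/3).


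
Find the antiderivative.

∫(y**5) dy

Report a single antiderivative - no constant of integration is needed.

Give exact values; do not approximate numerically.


Answer: y**6/6.


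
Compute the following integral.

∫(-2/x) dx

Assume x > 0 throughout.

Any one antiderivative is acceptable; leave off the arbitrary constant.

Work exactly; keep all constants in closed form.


Answer: -2*log(x).


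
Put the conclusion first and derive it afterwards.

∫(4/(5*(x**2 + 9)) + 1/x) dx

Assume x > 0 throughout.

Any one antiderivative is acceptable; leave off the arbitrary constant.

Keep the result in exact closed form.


The answer is log(x) + 4*atan(x/3)/15.
Step 1. Rewrite: now ∫(1/x) dx + ∫(4/(5*(x**2 + 9))) dx.
Step 2. Evaluate the standard form [assuming x > 0]: now log(x) + ∫(4/(5*(x**2 + 9))) dx.
Step 3. Evaluate the standard form: now log(x) + 4*atan(x/3)/15.
Answer: log(x) + 4*atan(x/3)/15.


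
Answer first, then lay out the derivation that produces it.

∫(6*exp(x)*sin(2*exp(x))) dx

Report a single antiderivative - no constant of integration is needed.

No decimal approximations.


The answer is -3*cos(2*exp(x)).
Step 1. Substitute u = exp(x), turning ∫(6*exp(x)*sin(2*exp(x))) dx into ∫(6*sin(2*u)) du: now ∫(6*sin(2*u)) du.
Step 2. Evaluate the standard form: now -3*cos(2*u).
Step 3. Substitute back u = exp(x): now -3*cos(2*exp(x)).
Answer: -3*cos(2*exp(x)).


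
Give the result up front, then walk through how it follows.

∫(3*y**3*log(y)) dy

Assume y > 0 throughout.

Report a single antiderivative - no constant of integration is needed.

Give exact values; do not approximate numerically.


The answer is 3*y**4*log(y)/4 - 3*y**4/16.
Step 1. Integrate ∫(3*y**3*log(y)) dy by parts with u = log(y), dv = (3*y**3) dy, so v = 3*y**4/4 [assuming y > 0]: now 3*y**4*log(y)/4 + ∫(-3*y**3/4) dy.
Step 2. Evaluate the standard form: now 3*y**4*log(y)/4 - 3*y**4/16.
Answer: 3*y**4*log(y)/4 - 3*y**4/16.


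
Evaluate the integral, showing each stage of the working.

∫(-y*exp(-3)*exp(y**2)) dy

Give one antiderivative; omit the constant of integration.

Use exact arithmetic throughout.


Step 1. Substitute u = y**2 - 3, turning ∫(-y*exp(-3)*exp(y**2)) dy into ∫(-exp(u)/2) du: now ∫(-exp(u)/2) du.
Step 2. Evaluate the standard form: now -exp(u)/2.
Step 3. Substitute back u = y**2 - 3: now -exp(y**2 - 3)/2.
Answer: -exp(y**2 - 3)/2.


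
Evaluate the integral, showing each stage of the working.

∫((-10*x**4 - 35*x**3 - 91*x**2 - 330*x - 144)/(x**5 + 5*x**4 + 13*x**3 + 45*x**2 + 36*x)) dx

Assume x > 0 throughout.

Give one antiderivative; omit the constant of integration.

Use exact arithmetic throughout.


Step 1. Decompose ∫((-10*x**4 - 35*x**3 - 91*x**2 - 330*x - 144)/(x**5 + 5*x**4 + 13*x**3 + 45*x**2 + 36*x)) dx by partial fractions, (-10*x**4 - 35*x**3 - 91*x**2 - 330*x - 144)/(x**5 + 5*x**4 + 13*x**3 + 45*x**2 + 36*x) = 3/(x**2 + 9) - 2/(x + 4) - 4/(x + 1) - 4/x: now ∫(-4/x) dx + ∫(-4/(x + 1)) dx + ∫(-2/(x + 4)) dx + ∫(3/(x**2 + 9)) dx.
Step 2. Evaluate the standard form [assuming x > -1]: now -4*log(x + 1) + ∫(-4/x) dx + ∫(-2/(x + 4)) dx + ∫(3/(x**2 + 9)) dx.
Step 3. Evaluate the standard form [assuming x > 0]: now -4*log(x) - 4*log(x + 1) + ∫(-2/(x + 4)) dx + ∫(3/(x**2 + 9)) dx.
Step 4. Evaluate the standard form [assuming x > -4]: now -4*log(x) - 4*log(x + 1) - 2*log(x + 4) + ∫(3/(x**2 + 9)) dx.
Step 5. Evaluate the standard form: now -4*log(x) - 4*log(x + 1) - 2*log(x + 4) + atan(x/3).
Answer: -4*log(x) - 4*log(x + 1) - 2*log(x + 4) + atan(x/3).


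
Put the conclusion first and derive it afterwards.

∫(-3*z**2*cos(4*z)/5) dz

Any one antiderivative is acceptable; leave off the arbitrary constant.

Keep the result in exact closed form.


The answer is -3*z**2*sin(4*z)/20 - 3*z*cos(4*z)/40 + 3*sin(4*z)/160.
Step 1. Integrate ∫(-3*z**2*cos(4*z)/5) dz by parts with u = z**2, dv = (-3*cos(4*z)/5) dz, so v = -3*sin(4*z)/20: now -3*z**2*sin(4*z)/20 + ∫(3*z*sin(4*z)/10) dz.
Step 2. Integrate ∫(3*z*sin(4*z)/10) dz by parts with u = z, dv = (3*sin(4*z)/10) dz, so v = -3*cos(4*z)/40: now -3*z**2*sin(4*z)/20 - 3*z*cos(4*z)/40 + ∫(3*cos(4*z)/40) dz.
Step 3. Evaluate the standard form: now -3*z**2*sin(4*z)/20 - 3*z*cos(4*z)/40 + 3*sin(4*z)/160.
Answer: -3*z**2*sin(4*z)/20 - 3*z*cos(4*z)/40 + 3*sin(4*z)/160.


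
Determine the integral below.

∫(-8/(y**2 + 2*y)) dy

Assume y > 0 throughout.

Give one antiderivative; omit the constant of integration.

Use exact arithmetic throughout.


Answer: -4*log(y) + 4*log(y + 2).


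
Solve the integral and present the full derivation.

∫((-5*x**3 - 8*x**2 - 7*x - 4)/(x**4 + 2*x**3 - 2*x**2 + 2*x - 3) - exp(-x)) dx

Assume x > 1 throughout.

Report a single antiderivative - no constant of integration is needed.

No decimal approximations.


Step 1. Rewrite: now ∫((-5*x**3 - 8*x**2 - 7*x - 4)/(x**4 + 2*x**3 - 2*x**2 + 2*x - 3)) dx + ∫(-exp(-x)) dx.
Step 2. Decompose ∫((-5*x**3 - 8*x**2 - 7*x - 4)/(x**4 + 2*x**3 - 2*x**2 + 2*x - 3)) dx by partial fractions, (-5*x**3 - 8*x**2 - 7*x - 4)/(x**4 + 2*x**3 - 2*x**2 + 2*x - 3) = -1/(x**2 + 1) - 2/(x + 3) - 3/(x - 1): now ∫(-3/(x - 1)) dx + ∫(-2/(x + 3)) dx + ∫(-1/(x**2 + 1)) dx + ∫(-exp(-x)) dx.
Step 3. Evaluate the standard form [assuming x > -3]: now -2*log(x + 3) + ∫(-3/(x - 1)) dx + ∫(-1/(x**2 + 1)) dx + ∫(-exp(-x)) dx.
Step 4. Evaluate the standard form [assuming x > 1]: now -3*log(x - 1) - 2*log(x + 3) + ∫(-1/(x**2 + 1)) dx + ∫(-exp(-x)) dx.
Step 5. Evaluate the standard form: now -3*log(x - 1) - 2*log(x + 3) - atan(x) + ∫(-exp(-x)) dx.
Step 6. Evaluate the standard form: now -3*log(x - 1) - 2*log(x + 3) - atan(x) + exp(-x).
Answer: -3*log(x - 1) - 2*log(x + 3) - atan(x) + exp(-x).


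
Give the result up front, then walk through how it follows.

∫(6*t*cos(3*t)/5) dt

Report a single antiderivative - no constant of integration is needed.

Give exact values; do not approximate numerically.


The answer is 2*t*sin(3*t)/5 + 2*cos(3*t)/15.
Step 1. Integrate ∫(6*t*cos(3*t)/5) dt by parts with u = t, dv = (6*cos(3*t)/5) dt, so v = 2*sin(3*t)/5: now 2*t*sin(3*t)/5 + ∫(-2*sin(3*t)/5) dt.
Step 2. Evaluate the standard form: now 2*t*sin(3*t)/5 + 2*cos(3*t)/15.
Answer: 2*t*sin(3*t)/5 + 2*cos(3*t)/15.


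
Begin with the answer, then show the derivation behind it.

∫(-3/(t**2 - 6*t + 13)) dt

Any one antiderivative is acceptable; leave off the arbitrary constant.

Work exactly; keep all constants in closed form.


The answer is -3*atan(t/2 - 3/2)/2.
Step 1. Substitute u = 3 - t, turning ∫(-3/(t**2 - 6*t + 13)) dt into ∫(3/(u**2 + 4)) du: now ∫(3/(u**2 + 4)) du.
Step 2. Evaluate the standard form: now 3*atan(u/2)/2.
Step 3. Substitute back u = 3 - t: now -3*atan(t/2 - 3/2)/2.
Answer: -3*atan(t/2 - 3/2)/2.


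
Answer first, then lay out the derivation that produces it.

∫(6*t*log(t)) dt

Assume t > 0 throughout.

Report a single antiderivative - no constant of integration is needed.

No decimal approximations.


The answer is 3*t**2*log(t) - 3*t**2/2.
Step 1. Integrate ∫(6*t*log(t)) dt by parts with u = log(t), dv = (6*t) dt, so v = 3*t**2 [assuming t > 0]: now 3*t**2*log(t) + ∫(-3*t) dt.
Step 2. Evaluate the standard form: now 3*t**2*log(t) - 3*t**2/2.
Answer: 3*t**2*log(t) - 3*t**2/2.
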